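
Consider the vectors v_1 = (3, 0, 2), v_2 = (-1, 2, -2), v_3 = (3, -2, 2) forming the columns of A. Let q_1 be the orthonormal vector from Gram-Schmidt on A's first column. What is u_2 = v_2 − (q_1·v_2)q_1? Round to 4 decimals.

v_1 = (3, 0, 2); ‖v_1‖ = 3.6056, so q_1 = (0.8321, 0.0000, 0.5547).
q_1·v_2 = 0.8321·(-1) + 0.0000·2 + 0.5547·(-2) = -1.9415.
u_2 = v_2 + 1.9415·q_1 = (0.6154, 2.0000, -0.9231).

u_2 = (0.6154, 2.0000, -0.9231)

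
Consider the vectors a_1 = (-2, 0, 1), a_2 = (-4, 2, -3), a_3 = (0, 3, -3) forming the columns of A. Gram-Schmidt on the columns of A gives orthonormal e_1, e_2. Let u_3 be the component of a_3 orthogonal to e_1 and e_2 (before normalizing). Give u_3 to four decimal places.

e_1 = a_1/‖a_1‖ = (-2, 0, 1)/2.2361 = (-0.8944, 0.0000, 0.4472).
r_{12} = e_1·a_2 = 2.2361.
u_2 = a_2 − 2.2361·e_1 = (-2.0000, 2.0000, -4.0000).
‖u_2‖ = 4.8990, so e_2 = (-0.4082, 0.4082, -0.8165).
r_{13} = e_1·a_3 = -1.3416; r_{23} = e_2·a_3 = 3.6742.
u_3 = a_3 + 1.3416·e_1 − 3.6742·e_2 = (0.3000, 1.5000, 0.6000).

u_3 = (0.3000, 1.5000, 0.6000)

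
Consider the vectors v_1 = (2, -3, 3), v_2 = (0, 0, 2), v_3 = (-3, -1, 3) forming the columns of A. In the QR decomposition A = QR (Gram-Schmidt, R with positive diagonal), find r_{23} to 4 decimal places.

r_{23} = 2.8383

v_1 = (2, -3, 3); ‖v_1‖ = 4.6904, so q_1 = (0.4264, -0.6396, 0.6396).
q_1·v_2 = 0.4264·0 + (-0.6396)·0 + 0.6396·2 = 1.2792.
u_2 = v_2 − 1.2792·q_1 = (-0.5455, 0.8182, 1.1818).
‖u_2‖ = 1.5374, so q_2 = (-0.3548, 0.5322, 0.7687).
r_{23} = q_2·v_3 = 2.8383.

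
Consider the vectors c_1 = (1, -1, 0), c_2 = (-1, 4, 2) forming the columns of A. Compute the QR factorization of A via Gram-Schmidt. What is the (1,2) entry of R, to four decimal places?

e_1 = c_1/‖c_1‖ = (1, -1, 0)/1.4142 = (0.7071, -0.7071, 0.0000).
r_{12} = e_1·c_2 = -3.5355.

r_{12} = -3.5355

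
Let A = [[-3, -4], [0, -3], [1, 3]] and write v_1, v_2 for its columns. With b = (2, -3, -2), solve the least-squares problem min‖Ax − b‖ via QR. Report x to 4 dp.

e_1 = v_1/‖v_1‖ = (-3, 0, 1)/3.1623 = (-0.9487, 0.0000, 0.3162).
r_{12} = e_1·v_2 = 4.7434.
u_2 = v_2 − 4.7434·e_1 = (0.5000, -3.0000, 1.5000).
‖u_2‖ = 3.3912, so e_2 = (0.1474, -0.8847, 0.4423).
Qᵀb = (-2.5298, 2.0642).
Back-substitute: x_2 = 2.0642/3.3912 = 0.6087.
x_1 = (-2.5298 − 4.7434·0.6087)/3.1623 = -1.7130.

x = (-1.7130, 0.6087)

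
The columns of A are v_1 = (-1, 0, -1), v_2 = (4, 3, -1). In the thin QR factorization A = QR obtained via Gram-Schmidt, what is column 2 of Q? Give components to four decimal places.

q_2 = (0.5392, 0.6470, -0.5392)

v_1 = (-1, 0, -1); ‖v_1‖ = 1.4142, so q_1 = (-0.7071, 0.0000, -0.7071).
q_1·v_2 = (-0.7071)·4 + 0.0000·3 + (-0.7071)·(-1) = -2.1213.
u_2 = v_2 + 2.1213·q_1 = (2.5000, 3.0000, -2.5000).
‖u_2‖ = 4.6368, so q_2 = (0.5392, 0.6470, -0.5392).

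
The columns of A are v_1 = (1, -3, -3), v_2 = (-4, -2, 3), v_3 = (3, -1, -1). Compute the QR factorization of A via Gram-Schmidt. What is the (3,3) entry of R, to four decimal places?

q_1 = v_1/‖v_1‖ = (1, -3, -3)/4.3589 = (0.2294, -0.6882, -0.6882).
r_{12} = q_1·v_2 = -1.6059.
u_2 = v_2 + 1.6059·q_1 = (-3.6316, -3.1053, 1.8947).
‖u_2‖ = 5.1401, so q_2 = (-0.7065, -0.6041, 0.3686).
r_{13} = q_1·v_3 = 2.0647; r_{23} = q_2·v_3 = -1.8840.
u_3 = v_3 − 2.0647·q_1 + 1.8840·q_2 = (1.1952, -0.7171, 1.1155).
r_{33} = ‖u_3‖ = 1.7853.

r_{33} = 1.7853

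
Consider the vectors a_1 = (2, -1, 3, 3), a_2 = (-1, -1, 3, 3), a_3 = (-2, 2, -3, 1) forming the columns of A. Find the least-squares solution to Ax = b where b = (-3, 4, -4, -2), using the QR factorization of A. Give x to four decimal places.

x = (-0.7228, -0.0891, 0.8218)

a_1 = (2, -1, 3, 3); ‖a_1‖ = 4.7958, so q_1 = (0.4170, -0.2085, 0.6255, 0.6255).
q_1·a_2 = 0.4170·(-1) + (-0.2085)·(-1) + 0.6255·3 + 0.6255·3 = 3.5447.
u_2 = a_2 − 3.5447·q_1 = (-2.4783, -0.2609, 0.7826, 0.7826).
‖u_2‖ = 2.7267, so q_2 = (-0.9089, -0.0957, 0.2870, 0.2870).
q_1·a_3 = 0.4170·(-2) + (-0.2085)·2 + 0.6255·(-3) + 0.6255·1 = -2.5022; q_2·a_3 = (-0.9089)·(-2) + (-0.0957)·2 + 0.2870·(-3) + 0.2870·1 = 1.0524.
u_3 = a_3 + 2.5022·q_1 − 1.0524·q_2 = (0.0000, 1.5789, -1.7368, 2.2632).
‖u_3‖ = 3.2606, so q_3 = (0.0000, 0.4842, -0.5327, 0.6941).
Qᵀb = (-5.8384, 0.6219, 2.6795).
Back-substitute: x_3 = 2.6795/3.2606 = 0.8218.
x_2 = (0.6219 − 1.0524·0.8218)/2.7267 = -0.0891.
x_1 = (-5.8384 − 3.5447·(-0.0891) + 2.5022·0.8218)/4.7958 = -0.7228.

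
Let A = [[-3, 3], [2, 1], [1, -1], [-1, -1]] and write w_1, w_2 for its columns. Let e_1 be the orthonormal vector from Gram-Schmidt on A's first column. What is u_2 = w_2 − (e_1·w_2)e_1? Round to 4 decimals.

e_1 = w_1/‖w_1‖ = (-3, 2, 1, -1)/3.8730 = (-0.7746, 0.5164, 0.2582, -0.2582).
r_{12} = e_1·w_2 = -1.8074.
u_2 = w_2 + 1.8074·e_1 = (1.6000, 1.9333, -0.5333, -1.4667).

u_2 = (1.6000, 1.9333, -0.5333, -1.4667)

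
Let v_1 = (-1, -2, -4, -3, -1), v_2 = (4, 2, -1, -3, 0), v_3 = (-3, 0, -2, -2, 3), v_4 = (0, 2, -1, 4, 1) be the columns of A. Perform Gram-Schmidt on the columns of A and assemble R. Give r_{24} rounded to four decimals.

r_{24} = -0.9075

q_1 = v_1/‖v_1‖ = (-1, -2, -4, -3, -1)/5.5678 = (-0.1796, -0.3592, -0.7184, -0.5388, -0.1796).
r_{12} = q_1·v_2 = 0.8980.
u_2 = v_2 − 0.8980·q_1 = (4.1613, 2.3226, -0.3548, -2.5161, 0.1613).
‖u_2‖ = 5.4031, so q_2 = (0.7702, 0.4299, -0.0657, -0.4657, 0.0299).
r_{24} = q_2·v_4 = -0.9075.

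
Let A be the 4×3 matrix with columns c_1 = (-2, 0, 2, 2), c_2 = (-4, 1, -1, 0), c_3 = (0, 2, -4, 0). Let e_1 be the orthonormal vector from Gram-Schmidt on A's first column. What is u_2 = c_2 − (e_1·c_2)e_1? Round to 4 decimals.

c_1 = (-2, 0, 2, 2); ‖c_1‖ = 3.4641, so e_1 = (-0.5774, 0.0000, 0.5774, 0.5774).
e_1·c_2 = (-0.5774)·(-4) + 0.0000·1 + 0.5774·(-1) + 0.5774·0 = 1.7321.
u_2 = c_2 − 1.7321·e_1 = (-3.0000, 1.0000, -2.0000, -1.0000).

u_2 = (-3.0000, 1.0000, -2.0000, -1.0000)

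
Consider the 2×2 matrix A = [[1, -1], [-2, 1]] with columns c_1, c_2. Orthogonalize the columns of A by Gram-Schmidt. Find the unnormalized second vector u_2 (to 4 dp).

e_1 = c_1/‖c_1‖ = (1, -2)/2.2361 = (0.4472, -0.8944).
r_{12} = e_1·c_2 = -1.3416.
u_2 = c_2 + 1.3416·e_1 = (-0.4000, -0.2000).

u_2 = (-0.4000, -0.2000)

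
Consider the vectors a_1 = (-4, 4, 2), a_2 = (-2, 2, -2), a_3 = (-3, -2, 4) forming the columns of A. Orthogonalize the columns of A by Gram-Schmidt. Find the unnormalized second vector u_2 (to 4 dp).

a_1 = (-4, 4, 2); ‖a_1‖ = 6.0000, so q_1 = (-0.6667, 0.6667, 0.3333).
q_1·a_2 = (-0.6667)·(-2) + 0.6667·2 + 0.3333·(-2) = 2.0000.
u_2 = a_2 − 2.0000·q_1 = (-0.6667, 0.6667, -2.6667).

u_2 = (-0.6667, 0.6667, -2.6667)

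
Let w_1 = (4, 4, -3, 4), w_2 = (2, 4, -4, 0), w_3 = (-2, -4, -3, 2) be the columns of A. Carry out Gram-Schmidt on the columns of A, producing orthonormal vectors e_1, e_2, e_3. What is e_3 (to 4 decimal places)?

e_3 = (-0.2957, -0.5572, -0.7050, 0.3241)

w_1 = (4, 4, -3, 4); ‖w_1‖ = 7.5498, so e_1 = (0.5298, 0.5298, -0.3974, 0.5298).
e_1·w_2 = 0.5298·2 + 0.5298·4 + (-0.3974)·(-4) + 0.5298·0 = 4.7683.
u_2 = w_2 − 4.7683·e_1 = (-0.5263, 1.4737, -2.1053, -2.5263).
‖u_2‖ = 3.6419, so e_2 = (-0.1445, 0.4047, -0.5781, -0.6937).
e_1·w_3 = 0.5298·(-2) + 0.5298·(-4) + (-0.3974)·(-3) + 0.5298·2 = -0.9272; e_2·w_3 = (-0.1445)·(-2) + 0.4047·(-4) + (-0.5781)·(-3) + (-0.6937)·2 = -0.9827.
u_3 = w_3 + 0.9272·e_1 + 0.9827·e_2 = (-1.6508, -3.1111, -3.9365, 1.8095).
‖u_3‖ = 5.5834, so e_3 = (-0.2957, -0.5572, -0.7050, 0.3241).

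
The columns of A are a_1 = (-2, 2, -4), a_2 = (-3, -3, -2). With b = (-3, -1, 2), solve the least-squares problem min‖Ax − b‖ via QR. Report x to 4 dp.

x = (-0.3276, 0.4828)

a_1 = (-2, 2, -4); ‖a_1‖ = 4.8990, so e_1 = (-0.4082, 0.4082, -0.8165).
e_1·a_2 = (-0.4082)·(-3) + 0.4082·(-3) + (-0.8165)·(-2) = 1.6330.
u_2 = a_2 − 1.6330·e_1 = (-2.3333, -3.6667, -0.6667).
‖u_2‖ = 4.3970, so e_2 = (-0.5307, -0.8339, -0.1516).
Qᵀb = (-0.8165, 2.1227).
Back-substitute: x_2 = 2.1227/4.3970 = 0.4828.
x_1 = (-0.8165 − 1.6330·0.4828)/4.8990 = -0.3276.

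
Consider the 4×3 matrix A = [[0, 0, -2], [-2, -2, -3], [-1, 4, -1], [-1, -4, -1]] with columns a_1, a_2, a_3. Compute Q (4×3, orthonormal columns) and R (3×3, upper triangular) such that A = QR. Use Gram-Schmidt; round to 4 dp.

Q = [[0.0000, 0.0000, -0.9623], [-0.8165, -0.1155, -0.1540], [-0.4082, 0.8083, 0.1155], [-0.4082, -0.5774, 0.1925]], R = [[2.4495, 1.6330, 3.2660], [0.0000, 5.7735, 0.1155], [0.0000, 0.0000, 2.0785]]

a_1 = (0, -2, -1, -1); ‖a_1‖ = 2.4495, so e_1 = (0.0000, -0.8165, -0.4082, -0.4082).
e_1·a_2 = 0.0000·0 + (-0.8165)·(-2) + (-0.4082)·4 + (-0.4082)·(-4) = 1.6330.
u_2 = a_2 − 1.6330·e_1 = (0.0000, -0.6667, 4.6667, -3.3333).
‖u_2‖ = 5.7735, so e_2 = (0.0000, -0.1155, 0.8083, -0.5774).
e_1·a_3 = 0.0000·(-2) + (-0.8165)·(-3) + (-0.4082)·(-1) + (-0.4082)·(-1) = 3.2660; e_2·a_3 = 0.0000·(-2) + (-0.1155)·(-3) + 0.8083·(-1) + (-0.5774)·(-1) = 0.1155.
u_3 = a_3 − 3.2660·e_1 − 0.1155·e_2 = (-2.0000, -0.3200, 0.2400, 0.4000).
‖u_3‖ = 2.0785, so e_3 = (-0.9623, -0.1540, 0.1155, 0.1925).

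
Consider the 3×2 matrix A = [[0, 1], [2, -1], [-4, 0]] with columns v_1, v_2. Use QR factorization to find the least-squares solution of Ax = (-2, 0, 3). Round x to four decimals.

v_1 = (0, 2, -4); ‖v_1‖ = 4.4721, so e_1 = (0.0000, 0.4472, -0.8944).
e_1·v_2 = 0.0000·1 + 0.4472·(-1) + (-0.8944)·0 = -0.4472.
u_2 = v_2 + 0.4472·e_1 = (1.0000, -0.8000, -0.4000).
‖u_2‖ = 1.3416, so e_2 = (0.7454, -0.5963, -0.2981).
Qᵀb = (-2.6833, -2.3851).
Back-substitute: x_2 = -2.3851/1.3416 = -1.7778.
x_1 = (-2.6833 + 0.4472·(-1.7778))/4.4721 = -0.7778.

x = (-0.7778, -1.7778)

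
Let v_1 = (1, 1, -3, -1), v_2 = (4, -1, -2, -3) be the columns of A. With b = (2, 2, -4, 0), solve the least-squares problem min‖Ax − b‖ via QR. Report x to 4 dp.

x = (1.4444, -0.1111)

e_1 = v_1/‖v_1‖ = (1, 1, -3, -1)/3.4641 = (0.2887, 0.2887, -0.8660, -0.2887).
r_{12} = e_1·v_2 = 3.4641.
u_2 = v_2 − 3.4641·e_1 = (3.0000, -2.0000, 1.0000, -2.0000).
‖u_2‖ = 4.2426, so e_2 = (0.7071, -0.4714, 0.2357, -0.4714).
Qᵀb = (4.6188, -0.4714).
Back-substitute: x_2 = -0.4714/4.2426 = -0.1111.
x_1 = (4.6188 − 3.4641·(-0.1111))/3.4641 = 1.4444.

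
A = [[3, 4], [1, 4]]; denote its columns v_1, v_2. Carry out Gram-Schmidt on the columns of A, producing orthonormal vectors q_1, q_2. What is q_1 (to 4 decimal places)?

q_1 = (0.9487, 0.3162)

v_1 = (3, 1); ‖v_1‖ = 3.1623, so q_1 = (0.9487, 0.3162).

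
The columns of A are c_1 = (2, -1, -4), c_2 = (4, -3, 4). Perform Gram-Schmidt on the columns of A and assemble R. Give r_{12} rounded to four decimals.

r_{12} = -1.0911

q_1 = c_1/‖c_1‖ = (2, -1, -4)/4.5826 = (0.4364, -0.2182, -0.8729).
r_{12} = q_1·c_2 = -1.0911.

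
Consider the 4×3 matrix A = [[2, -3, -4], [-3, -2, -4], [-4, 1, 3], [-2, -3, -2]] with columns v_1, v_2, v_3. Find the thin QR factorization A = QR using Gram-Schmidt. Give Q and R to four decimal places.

Q = [[0.3482, -0.6525, 0.0868], [-0.5222, -0.3801, -0.7634], [-0.6963, 0.2597, 0.3470], [-0.3482, -0.6019, 0.5379]], R = [[5.7446, 0.3482, -0.6963], [0.0000, 4.7832, 6.1136], [0.0000, 0.0000, 2.6719]]

e_1 = v_1/‖v_1‖ = (2, -3, -4, -2)/5.7446 = (0.3482, -0.5222, -0.6963, -0.3482).
r_{12} = e_1·v_2 = 0.3482.
u_2 = v_2 − 0.3482·e_1 = (-3.1212, -1.8182, 1.2424, -2.8788).
‖u_2‖ = 4.7832, so e_2 = (-0.6525, -0.3801, 0.2597, -0.6019).
r_{13} = e_1·v_3 = -0.6963; r_{23} = e_2·v_3 = 6.1136.
u_3 = v_3 + 0.6963·e_1 − 6.1136·e_2 = (0.2318, -2.0397, 0.9272, 1.4371).
‖u_3‖ = 2.6719, so e_3 = (0.0868, -0.7634, 0.3470, 0.5379).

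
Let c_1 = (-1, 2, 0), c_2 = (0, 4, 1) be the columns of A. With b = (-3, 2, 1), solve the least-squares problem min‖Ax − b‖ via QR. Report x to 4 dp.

q_1 = c_1/‖c_1‖ = (-1, 2, 0)/2.2361 = (-0.4472, 0.8944, 0.0000).
r_{12} = q_1·c_2 = 3.5777.
u_2 = c_2 − 3.5777·q_1 = (1.6000, 0.8000, 1.0000).
‖u_2‖ = 2.0494, so q_2 = (0.7807, 0.3904, 0.4880).
Qᵀb = (3.1305, -1.0735).
Back-substitute: x_2 = -1.0735/2.0494 = -0.5238.
x_1 = (3.1305 − 3.5777·(-0.5238))/2.2361 = 2.2381.

x = (2.2381, -0.5238)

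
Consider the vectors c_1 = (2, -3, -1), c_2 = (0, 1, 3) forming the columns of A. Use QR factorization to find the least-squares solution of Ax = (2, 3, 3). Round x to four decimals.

c_1 = (2, -3, -1); ‖c_1‖ = 3.7417, so e_1 = (0.5345, -0.8018, -0.2673).
e_1·c_2 = 0.5345·0 + (-0.8018)·1 + (-0.2673)·3 = -1.6036.
u_2 = c_2 + 1.6036·e_1 = (0.8571, -0.2857, 2.5714).
‖u_2‖ = 2.7255, so e_2 = (0.3145, -0.1048, 0.9435).
Qᵀb = (-2.1381, 3.1449).
Back-substitute: x_2 = 3.1449/2.7255 = 1.1538.
x_1 = (-2.1381 + 1.6036·1.1538)/3.7417 = -0.0769.

x = (-0.0769, 1.1538)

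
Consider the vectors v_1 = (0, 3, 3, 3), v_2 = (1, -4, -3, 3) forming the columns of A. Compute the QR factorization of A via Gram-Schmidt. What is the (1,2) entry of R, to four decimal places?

q_1 = v_1/‖v_1‖ = (0, 3, 3, 3)/5.1962 = (0.0000, 0.5774, 0.5774, 0.5774).
r_{12} = q_1·v_2 = -2.3094.

r_{12} = -2.3094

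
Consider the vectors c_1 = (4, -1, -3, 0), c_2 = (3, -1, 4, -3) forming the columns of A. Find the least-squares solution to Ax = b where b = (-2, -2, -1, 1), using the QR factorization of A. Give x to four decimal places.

c_1 = (4, -1, -3, 0); ‖c_1‖ = 5.0990, so q_1 = (0.7845, -0.1961, -0.5883, 0.0000).
q_1·c_2 = 0.7845·3 + (-0.1961)·(-1) + (-0.5883)·4 + 0.0000·(-3) = 0.1961.
u_2 = c_2 − 0.1961·q_1 = (2.8462, -0.9615, 4.1154, -3.0000).
‖u_2‖ = 5.9128, so q_2 = (0.4814, -0.1626, 0.6960, -0.5074).
Qᵀb = (-0.5883, -1.8408).
Back-substitute: x_2 = -1.8408/5.9128 = -0.3113.
x_1 = (-0.5883 − 0.1961·(-0.3113))/5.0990 = -0.1034.

x = (-0.1034, -0.3113)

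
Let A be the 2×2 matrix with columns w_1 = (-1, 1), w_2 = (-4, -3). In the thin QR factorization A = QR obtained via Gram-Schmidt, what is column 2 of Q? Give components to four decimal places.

e_2 = (-0.7071, -0.7071)

w_1 = (-1, 1); ‖w_1‖ = 1.4142, so e_1 = (-0.7071, 0.7071).
e_1·w_2 = (-0.7071)·(-4) + 0.7071·(-3) = 0.7071.
u_2 = w_2 − 0.7071·e_1 = (-3.5000, -3.5000).
‖u_2‖ = 4.9497, so e_2 = (-0.7071, -0.7071).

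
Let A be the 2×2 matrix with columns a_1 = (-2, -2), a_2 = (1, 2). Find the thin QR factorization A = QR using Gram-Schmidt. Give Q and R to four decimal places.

Q = [[-0.7071, -0.7071], [-0.7071, 0.7071]], R = [[2.8284, -2.1213], [0.0000, 0.7071]]

a_1 = (-2, -2); ‖a_1‖ = 2.8284, so q_1 = (-0.7071, -0.7071).
q_1·a_2 = (-0.7071)·1 + (-0.7071)·2 = -2.1213.
u_2 = a_2 + 2.1213·q_1 = (-0.5000, 0.5000).
‖u_2‖ = 0.7071, so q_2 = (-0.7071, 0.7071).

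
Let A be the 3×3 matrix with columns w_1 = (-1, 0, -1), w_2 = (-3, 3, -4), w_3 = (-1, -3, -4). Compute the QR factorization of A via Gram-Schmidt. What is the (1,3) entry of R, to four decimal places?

w_1 = (-1, 0, -1); ‖w_1‖ = 1.4142, so q_1 = (-0.7071, 0.0000, -0.7071).
r_{13} = q_1·w_3 = 3.5355.

r_{13} = 3.5355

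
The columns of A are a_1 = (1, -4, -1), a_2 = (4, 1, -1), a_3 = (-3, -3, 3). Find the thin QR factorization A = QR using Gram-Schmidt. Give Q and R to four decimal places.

a_1 = (1, -4, -1); ‖a_1‖ = 4.2426, so e_1 = (0.2357, -0.9428, -0.2357).
e_1·a_2 = 0.2357·4 + (-0.9428)·1 + (-0.2357)·(-1) = 0.2357.
u_2 = a_2 − 0.2357·e_1 = (3.9444, 1.2222, -0.9444).
‖u_2‖ = 4.2361, so e_2 = (0.9312, 0.2885, -0.2230).
e_1·a_3 = 0.2357·(-3) + (-0.9428)·(-3) + (-0.2357)·3 = 1.4142; e_2·a_3 = 0.9312·(-3) + 0.2885·(-3) + (-0.2230)·3 = -4.3279.
u_3 = a_3 − 1.4142·e_1 + 4.3279·e_2 = (0.6966, -0.4180, 2.3684).
‖u_3‖ = 2.5039, so e_3 = (0.2782, -0.1669, 0.9459).

Q = [[0.2357, 0.9312, 0.2782], [-0.9428, 0.2885, -0.1669], [-0.2357, -0.2230, 0.9459]], R = [[4.2426, 0.2357, 1.4142], [0.0000, 4.2361, -4.3279], [0.0000, 0.0000, 2.5039]]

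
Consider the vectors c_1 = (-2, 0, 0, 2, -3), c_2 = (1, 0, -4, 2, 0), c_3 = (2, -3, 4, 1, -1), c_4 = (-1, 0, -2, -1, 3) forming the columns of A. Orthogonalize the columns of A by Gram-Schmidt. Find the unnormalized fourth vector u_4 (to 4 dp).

q_1 = c_1/‖c_1‖ = (-2, 0, 0, 2, -3)/4.1231 = (-0.4851, 0.0000, 0.0000, 0.4851, -0.7276).
r_{12} = q_1·c_2 = 0.4851.
u_2 = c_2 − 0.4851·q_1 = (1.2353, 0.0000, -4.0000, 1.7647, 0.3529).
‖u_2‖ = 4.5568, so q_2 = (0.2711, 0.0000, -0.8778, 0.3873, 0.0775).
r_{13} = q_1·c_3 = 0.2425; r_{23} = q_2·c_3 = -2.6592.
u_3 = c_3 − 0.2425·q_1 + 2.6592·q_2 = (2.8385, -3.0000, 1.6657, 1.9122, -0.6176).
‖u_3‖ = 4.8857, so q_3 = (0.5810, -0.6140, 0.3409, 0.3914, -0.1264).
r_{14} = q_1·c_4 = -2.1828; r_{24} = q_2·c_4 = 1.3296; r_{34} = q_3·c_4 = -2.0335.
u_4 = c_4 + 2.1828·q_1 − 1.3296·q_2 + 2.0335·q_3 = (-1.2378, -1.2486, -0.1396, 0.3398, 1.0517).

u_4 = (-1.2378, -1.2486, -0.1396, 0.3398, 1.0517)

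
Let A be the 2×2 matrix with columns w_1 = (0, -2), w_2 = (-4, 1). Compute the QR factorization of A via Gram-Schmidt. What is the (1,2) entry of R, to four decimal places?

r_{12} = -1.0000

w_1 = (0, -2); ‖w_1‖ = 2.0000, so e_1 = (0.0000, -1.0000).
r_{12} = e_1·w_2 = -1.0000.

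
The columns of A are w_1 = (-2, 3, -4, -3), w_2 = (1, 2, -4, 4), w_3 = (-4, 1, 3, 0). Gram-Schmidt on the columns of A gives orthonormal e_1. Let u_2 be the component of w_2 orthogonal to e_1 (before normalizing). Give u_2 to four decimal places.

w_1 = (-2, 3, -4, -3); ‖w_1‖ = 6.1644, so e_1 = (-0.3244, 0.4867, -0.6489, -0.4867).
e_1·w_2 = (-0.3244)·1 + 0.4867·2 + (-0.6489)·(-4) + (-0.4867)·4 = 1.2978.
u_2 = w_2 − 1.2978·e_1 = (1.4211, 1.3684, -3.1579, 4.6316).

u_2 = (1.4211, 1.3684, -3.1579, 4.6316)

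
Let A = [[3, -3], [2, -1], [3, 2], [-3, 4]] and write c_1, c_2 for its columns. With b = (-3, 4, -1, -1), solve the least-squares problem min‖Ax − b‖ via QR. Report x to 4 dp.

c_1 = (3, 2, 3, -3); ‖c_1‖ = 5.5678, so q_1 = (0.5388, 0.3592, 0.5388, -0.5388).
q_1·c_2 = 0.5388·(-3) + 0.3592·(-1) + 0.5388·2 + (-0.5388)·4 = -3.0533.
u_2 = c_2 + 3.0533·q_1 = (-1.3548, 0.0968, 3.6452, 2.3548).
‖u_2‖ = 4.5472, so q_2 = (-0.2979, 0.0213, 0.8016, 0.5179).
Qᵀb = (-0.1796, -0.3405).
Back-substitute: x_2 = -0.3405/4.5472 = -0.0749.
x_1 = (-0.1796 + 3.0533·(-0.0749))/5.5678 = -0.0733.

x = (-0.0733, -0.0749)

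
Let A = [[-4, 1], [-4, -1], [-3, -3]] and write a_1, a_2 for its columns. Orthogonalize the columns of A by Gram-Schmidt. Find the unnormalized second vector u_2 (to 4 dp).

u_2 = (1.8780, -0.1220, -2.3415)

q_1 = a_1/‖a_1‖ = (-4, -4, -3)/6.4031 = (-0.6247, -0.6247, -0.4685).
r_{12} = q_1·a_2 = 1.4056.
u_2 = a_2 − 1.4056·q_1 = (1.8780, -0.1220, -2.3415).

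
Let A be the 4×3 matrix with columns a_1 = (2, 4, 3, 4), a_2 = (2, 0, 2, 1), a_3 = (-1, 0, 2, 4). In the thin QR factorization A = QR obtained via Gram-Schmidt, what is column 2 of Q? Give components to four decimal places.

a_1 = (2, 4, 3, 4); ‖a_1‖ = 6.7082, so q_1 = (0.2981, 0.5963, 0.4472, 0.5963).
q_1·a_2 = 0.2981·2 + 0.5963·0 + 0.4472·2 + 0.5963·1 = 2.0870.
u_2 = a_2 − 2.0870·q_1 = (1.3778, -1.2444, 1.0667, -0.2444).
‖u_2‖ = 2.1551, so q_2 = (0.6393, -0.5774, 0.4950, -0.1134).

q_2 = (0.6393, -0.5774, 0.4950, -0.1134)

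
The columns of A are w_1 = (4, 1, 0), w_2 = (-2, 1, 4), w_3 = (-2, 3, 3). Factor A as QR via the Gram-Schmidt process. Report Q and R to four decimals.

Q = [[0.9701, -0.0829, -0.2279], [0.2425, 0.3317, 0.9117], [0.0000, 0.9397, -0.3419]], R = [[4.1231, -1.6977, -1.2127], [0.0000, 4.2565, 3.9801], [0.0000, 0.0000, 2.1653]]

w_1 = (4, 1, 0); ‖w_1‖ = 4.1231, so e_1 = (0.9701, 0.2425, 0.0000).
e_1·w_2 = 0.9701·(-2) + 0.2425·1 + 0.0000·4 = -1.6977.
u_2 = w_2 + 1.6977·e_1 = (-0.3529, 1.4118, 4.0000).
‖u_2‖ = 4.2565, so e_2 = (-0.0829, 0.3317, 0.9397).
e_1·w_3 = 0.9701·(-2) + 0.2425·3 + 0.0000·3 = -1.2127; e_2·w_3 = (-0.0829)·(-2) + 0.3317·3 + 0.9397·3 = 3.9801.
u_3 = w_3 + 1.2127·e_1 − 3.9801·e_2 = (-0.4935, 1.9740, -0.7403).
‖u_3‖ = 2.1653, so e_3 = (-0.2279, 0.9117, -0.3419).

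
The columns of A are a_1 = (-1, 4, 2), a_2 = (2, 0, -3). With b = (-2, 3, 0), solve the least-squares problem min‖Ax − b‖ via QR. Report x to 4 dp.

a_1 = (-1, 4, 2); ‖a_1‖ = 4.5826, so e_1 = (-0.2182, 0.8729, 0.4364).
e_1·a_2 = (-0.2182)·2 + 0.8729·0 + 0.4364·(-3) = -1.7457.
u_2 = a_2 + 1.7457·e_1 = (1.6190, 1.5238, -2.2381).
‖u_2‖ = 3.1547, so e_2 = (0.5132, 0.4830, -0.7094).
Qᵀb = (3.0551, 0.4226).
Back-substitute: x_2 = 0.4226/3.1547 = 0.1340.
x_1 = (3.0551 + 1.7457·0.1340)/4.5826 = 0.7177.

x = (0.7177, 0.1340)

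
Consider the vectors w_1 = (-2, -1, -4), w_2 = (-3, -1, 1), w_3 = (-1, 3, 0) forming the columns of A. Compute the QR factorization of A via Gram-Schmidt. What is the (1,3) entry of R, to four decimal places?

r_{13} = -0.2182

w_1 = (-2, -1, -4); ‖w_1‖ = 4.5826, so q_1 = (-0.4364, -0.2182, -0.8729).
r_{13} = q_1·w_3 = -0.2182.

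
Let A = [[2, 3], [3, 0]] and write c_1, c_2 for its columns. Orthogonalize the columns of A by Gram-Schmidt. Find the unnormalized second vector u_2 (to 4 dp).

u_2 = (2.0769, -1.3846)

c_1 = (2, 3); ‖c_1‖ = 3.6056, so q_1 = (0.5547, 0.8321).
q_1·c_2 = 0.5547·3 + 0.8321·0 = 1.6641.
u_2 = c_2 − 1.6641·q_1 = (2.0769, -1.3846).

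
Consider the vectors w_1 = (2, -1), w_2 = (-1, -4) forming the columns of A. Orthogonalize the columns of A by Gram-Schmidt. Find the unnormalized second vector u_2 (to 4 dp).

e_1 = w_1/‖w_1‖ = (2, -1)/2.2361 = (0.8944, -0.4472).
r_{12} = e_1·w_2 = 0.8944.
u_2 = w_2 − 0.8944·e_1 = (-1.8000, -3.6000).

u_2 = (-1.8000, -3.6000)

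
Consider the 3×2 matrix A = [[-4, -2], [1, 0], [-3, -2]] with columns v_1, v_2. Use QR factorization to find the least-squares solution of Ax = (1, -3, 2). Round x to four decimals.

x = (-1.6667, 2.1667)

v_1 = (-4, 1, -3); ‖v_1‖ = 5.0990, so e_1 = (-0.7845, 0.1961, -0.5883).
e_1·v_2 = (-0.7845)·(-2) + 0.1961·0 + (-0.5883)·(-2) = 2.7456.
u_2 = v_2 − 2.7456·e_1 = (0.1538, -0.5385, -0.3846).
‖u_2‖ = 0.6794, so e_2 = (0.2265, -0.7926, -0.5661).
Qᵀb = (-2.5495, 1.4720).
Back-substitute: x_2 = 1.4720/0.6794 = 2.1667.
x_1 = (-2.5495 − 2.7456·2.1667)/5.0990 = -1.6667.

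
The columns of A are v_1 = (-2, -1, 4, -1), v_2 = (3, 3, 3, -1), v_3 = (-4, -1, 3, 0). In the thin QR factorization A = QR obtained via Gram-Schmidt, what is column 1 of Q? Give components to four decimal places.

v_1 = (-2, -1, 4, -1); ‖v_1‖ = 4.6904, so e_1 = (-0.4264, -0.2132, 0.8528, -0.2132).

e_1 = (-0.4264, -0.2132, 0.8528, -0.2132)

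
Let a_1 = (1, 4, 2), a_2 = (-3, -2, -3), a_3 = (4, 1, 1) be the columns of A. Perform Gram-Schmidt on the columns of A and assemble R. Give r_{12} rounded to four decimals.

r_{12} = -3.7097

e_1 = a_1/‖a_1‖ = (1, 4, 2)/4.5826 = (0.2182, 0.8729, 0.4364).
r_{12} = e_1·a_2 = -3.7097.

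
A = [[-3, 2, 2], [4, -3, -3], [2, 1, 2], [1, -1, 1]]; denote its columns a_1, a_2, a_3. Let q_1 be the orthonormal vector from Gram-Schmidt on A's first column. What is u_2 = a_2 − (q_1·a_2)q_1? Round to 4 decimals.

a_1 = (-3, 4, 2, 1); ‖a_1‖ = 5.4772, so q_1 = (-0.5477, 0.7303, 0.3651, 0.1826).
q_1·a_2 = (-0.5477)·2 + 0.7303·(-3) + 0.3651·1 + 0.1826·(-1) = -3.1038.
u_2 = a_2 + 3.1038·q_1 = (0.3000, -0.7333, 2.1333, -0.4333).

u_2 = (0.3000, -0.7333, 2.1333, -0.4333)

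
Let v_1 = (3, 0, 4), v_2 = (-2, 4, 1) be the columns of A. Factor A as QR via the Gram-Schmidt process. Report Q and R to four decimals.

Q = [[0.6000, -0.3855], [0.0000, 0.8762], [0.8000, 0.2892]], R = [[5.0000, -0.4000], [0.0000, 4.5651]]

e_1 = v_1/‖v_1‖ = (3, 0, 4)/5.0000 = (0.6000, 0.0000, 0.8000).
r_{12} = e_1·v_2 = -0.4000.
u_2 = v_2 + 0.4000·e_1 = (-1.7600, 4.0000, 1.3200).
‖u_2‖ = 4.5651, so e_2 = (-0.3855, 0.8762, 0.2892).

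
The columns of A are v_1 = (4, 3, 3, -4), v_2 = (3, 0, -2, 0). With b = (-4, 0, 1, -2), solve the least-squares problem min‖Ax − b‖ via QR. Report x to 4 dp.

x = (0.0309, -1.0912)

q_1 = v_1/‖v_1‖ = (4, 3, 3, -4)/7.0711 = (0.5657, 0.4243, 0.4243, -0.5657).
r_{12} = q_1·v_2 = 0.8485.
u_2 = v_2 − 0.8485·q_1 = (2.5200, -0.3600, -2.3600, 0.4800).
‖u_2‖ = 3.5043, so q_2 = (0.7191, -0.1027, -0.6735, 0.1370).
Qᵀb = (-0.7071, -3.8239).
Back-substitute: x_2 = -3.8239/3.5043 = -1.0912.
x_1 = (-0.7071 − 0.8485·(-1.0912))/7.0711 = 0.0309.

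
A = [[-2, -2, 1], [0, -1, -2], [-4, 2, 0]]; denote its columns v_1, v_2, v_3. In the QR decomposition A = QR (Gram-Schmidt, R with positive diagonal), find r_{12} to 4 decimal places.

r_{12} = -0.8944

v_1 = (-2, 0, -4); ‖v_1‖ = 4.4721, so q_1 = (-0.4472, 0.0000, -0.8944).
r_{12} = q_1·v_2 = -0.8944.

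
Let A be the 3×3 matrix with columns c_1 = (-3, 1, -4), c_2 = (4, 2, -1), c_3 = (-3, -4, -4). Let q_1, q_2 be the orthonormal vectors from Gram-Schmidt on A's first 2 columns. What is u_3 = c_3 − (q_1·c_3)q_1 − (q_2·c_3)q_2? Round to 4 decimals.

q_1 = c_1/‖c_1‖ = (-3, 1, -4)/5.0990 = (-0.5883, 0.1961, -0.7845).
r_{12} = q_1·c_2 = -1.1767.
u_2 = c_2 + 1.1767·q_1 = (3.3077, 2.2308, -1.9231).
‖u_2‖ = 4.4289, so q_2 = (0.7468, 0.5037, -0.4342).
r_{13} = q_1·c_3 = 4.1184; r_{23} = q_2·c_3 = -2.5184.
u_3 = c_3 − 4.1184·q_1 + 2.5184·q_2 = (1.3039, -3.5392, -1.8627).

u_3 = (1.3039, -3.5392, -1.8627)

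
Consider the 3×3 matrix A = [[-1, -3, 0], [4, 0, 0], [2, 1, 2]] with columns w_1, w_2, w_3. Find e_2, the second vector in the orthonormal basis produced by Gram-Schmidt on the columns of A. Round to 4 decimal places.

e_1 = w_1/‖w_1‖ = (-1, 4, 2)/4.5826 = (-0.2182, 0.8729, 0.4364).
r_{12} = e_1·w_2 = 1.0911.
u_2 = w_2 − 1.0911·e_1 = (-2.7619, -0.9524, 0.5238).
‖u_2‖ = 2.9681, so e_2 = (-0.9305, -0.3209, 0.1765).

e_2 = (-0.9305, -0.3209, 0.1765)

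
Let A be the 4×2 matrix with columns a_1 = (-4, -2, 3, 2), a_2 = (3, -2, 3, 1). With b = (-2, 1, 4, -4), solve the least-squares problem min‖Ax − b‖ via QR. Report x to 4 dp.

a_1 = (-4, -2, 3, 2); ‖a_1‖ = 5.7446, so e_1 = (-0.6963, -0.3482, 0.5222, 0.3482).
e_1·a_2 = (-0.6963)·3 + (-0.3482)·(-2) + 0.5222·3 + 0.3482·1 = 0.5222.
u_2 = a_2 − 0.5222·e_1 = (3.3636, -1.8182, 2.7273, 0.8182).
‖u_2‖ = 4.7673, so e_2 = (0.7056, -0.3814, 0.5721, 0.1716).
Qᵀb = (1.7408, -0.1907).
Back-substitute: x_2 = -0.1907/4.7673 = -0.0400.
x_1 = (1.7408 − 0.5222·(-0.0400))/5.7446 = 0.3067.

x = (0.3067, -0.0400)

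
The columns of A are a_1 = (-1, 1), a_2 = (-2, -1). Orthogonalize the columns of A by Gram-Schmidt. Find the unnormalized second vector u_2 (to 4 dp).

u_2 = (-1.5000, -1.5000)

a_1 = (-1, 1); ‖a_1‖ = 1.4142, so e_1 = (-0.7071, 0.7071).
e_1·a_2 = (-0.7071)·(-2) + 0.7071·(-1) = 0.7071.
u_2 = a_2 − 0.7071·e_1 = (-1.5000, -1.5000).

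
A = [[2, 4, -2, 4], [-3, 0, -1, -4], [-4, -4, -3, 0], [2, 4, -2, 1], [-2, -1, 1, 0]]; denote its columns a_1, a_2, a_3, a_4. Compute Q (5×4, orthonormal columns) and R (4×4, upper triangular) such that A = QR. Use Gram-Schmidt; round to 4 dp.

Q = [[0.3288, 0.5131, -0.3040, 0.5620], [-0.4932, 0.6542, 0.2469, -0.4235], [-0.6576, -0.0770, -0.7268, 0.1495], [0.3288, 0.5131, -0.3040, -0.2506], [-0.3288, 0.1988, 0.4753, 0.6478]], R = [[6.0828, 5.5896, 0.8220, 3.6168], [0.0000, 4.2139, -2.2769, -0.0513], [0.0000, 0.0000, 3.6249, -2.5076], [0.0000, 0.0000, 0.0000, 3.6917]]

a_1 = (2, -3, -4, 2, -2); ‖a_1‖ = 6.0828, so q_1 = (0.3288, -0.4932, -0.6576, 0.3288, -0.3288).
q_1·a_2 = 0.3288·4 + (-0.4932)·0 + (-0.6576)·(-4) + 0.3288·4 + (-0.3288)·(-1) = 5.5896.
u_2 = a_2 − 5.5896·q_1 = (2.1622, 2.7568, -0.3243, 2.1622, 0.8378).
‖u_2‖ = 4.2139, so q_2 = (0.5131, 0.6542, -0.0770, 0.5131, 0.1988).
q_1·a_3 = 0.3288·(-2) + (-0.4932)·(-1) + (-0.6576)·(-3) + 0.3288·(-2) + (-0.3288)·1 = 0.8220; q_2·a_3 = 0.5131·(-2) + 0.6542·(-1) + (-0.0770)·(-3) + 0.5131·(-2) + 0.1988·1 = -2.2769.
u_3 = a_3 − 0.8220·q_1 + 2.2769·q_2 = (-1.1020, 0.8950, -2.6347, -1.1020, 1.7230).
‖u_3‖ = 3.6249, so q_3 = (-0.3040, 0.2469, -0.7268, -0.3040, 0.4753).
q_1·a_4 = 0.3288·4 + (-0.4932)·(-4) + (-0.6576)·0 + 0.3288·1 + (-0.3288)·0 = 3.6168; q_2·a_4 = 0.5131·4 + 0.6542·(-4) + (-0.0770)·0 + 0.5131·1 + 0.1988·0 = -0.0513; q_3·a_4 = (-0.3040)·4 + 0.2469·(-4) + (-0.7268)·0 + (-0.3040)·1 + 0.4753·0 = -2.5076.
u_4 = a_4 − 3.6168·q_1 + 0.0513·q_2 + 2.5076·q_3 = (2.0748, -1.5635, 0.5518, -0.9252, 2.3913).
‖u_4‖ = 3.6917, so q_4 = (0.5620, -0.4235, 0.1495, -0.2506, 0.6478).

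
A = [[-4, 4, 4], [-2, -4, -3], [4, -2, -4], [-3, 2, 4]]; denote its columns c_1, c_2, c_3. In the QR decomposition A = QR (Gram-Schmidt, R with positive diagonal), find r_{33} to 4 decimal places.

r_{33} = 1.6768

e_1 = c_1/‖c_1‖ = (-4, -2, 4, -3)/6.7082 = (-0.5963, -0.2981, 0.5963, -0.4472).
r_{12} = e_1·c_2 = -3.2796.
u_2 = c_2 + 3.2796·e_1 = (2.0444, -4.9778, -0.0444, 0.5333).
‖u_2‖ = 5.4078, so e_2 = (0.3781, -0.9205, -0.0082, 0.0986).
r_{13} = e_1·c_3 = -5.6647; r_{23} = e_2·c_3 = 4.7010.
u_3 = c_3 + 5.6647·e_1 − 4.7010·e_2 = (-1.1550, -0.3617, -0.5836, 1.0030).
r_{33} = ‖u_3‖ = 1.6768.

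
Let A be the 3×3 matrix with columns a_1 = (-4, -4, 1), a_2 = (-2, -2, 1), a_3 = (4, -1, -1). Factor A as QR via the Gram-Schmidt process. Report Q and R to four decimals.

e_1 = a_1/‖a_1‖ = (-4, -4, 1)/5.7446 = (-0.6963, -0.6963, 0.1741).
r_{12} = e_1·a_2 = 2.9593.
u_2 = a_2 − 2.9593·e_1 = (0.0606, 0.0606, 0.4848).
‖u_2‖ = 0.4924, so e_2 = (0.1231, 0.1231, 0.9847).
r_{13} = e_1·a_3 = -2.2630; r_{23} = e_2·a_3 = -0.6155.
u_3 = a_3 + 2.2630·e_1 + 0.6155·e_2 = (2.5000, -2.5000, 0.0000).
‖u_3‖ = 3.5355, so e_3 = (0.7071, -0.7071, 0.0000).

Q = [[-0.6963, 0.1231, 0.7071], [-0.6963, 0.1231, -0.7071], [0.1741, 0.9847, 0.0000]], R = [[5.7446, 2.9593, -2.2630], [0.0000, 0.4924, -0.6155], [0.0000, 0.0000, 3.5355]]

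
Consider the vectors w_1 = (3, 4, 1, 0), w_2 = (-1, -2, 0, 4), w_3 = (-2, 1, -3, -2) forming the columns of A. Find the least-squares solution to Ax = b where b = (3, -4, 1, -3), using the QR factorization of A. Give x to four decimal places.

x = (-1.0699, -1.3905, -1.3041)

w_1 = (3, 4, 1, 0); ‖w_1‖ = 5.0990, so e_1 = (0.5883, 0.7845, 0.1961, 0.0000).
e_1·w_2 = 0.5883·(-1) + 0.7845·(-2) + 0.1961·0 + 0.0000·4 = -2.1573.
u_2 = w_2 + 2.1573·e_1 = (0.2692, -0.3077, 0.4231, 4.0000).
‖u_2‖ = 4.0430, so e_2 = (0.0666, -0.0761, 0.1046, 0.9894).
e_1·w_3 = 0.5883·(-2) + 0.7845·1 + 0.1961·(-3) + 0.0000·(-2) = -0.9806; e_2·w_3 = 0.0666·(-2) + (-0.0761)·1 + 0.1046·(-3) + 0.9894·(-2) = -2.5019.
u_3 = w_3 + 0.9806·e_1 + 2.5019·e_2 = (-1.2565, 1.5788, -2.5459, 0.4753).
‖u_3‖ = 3.2831, so e_3 = (-0.3827, 0.4809, -0.7754, 0.1448).
Qᵀb = (-1.1767, -2.3592, -4.2814).
Back-substitute: x_3 = -4.2814/3.2831 = -1.3041.
x_2 = (-2.3592 + 2.5019·(-1.3041))/4.0430 = -1.3905.
x_1 = (-1.1767 + 2.1573·(-1.3905) + 0.9806·(-1.3041))/5.0990 = -1.0699.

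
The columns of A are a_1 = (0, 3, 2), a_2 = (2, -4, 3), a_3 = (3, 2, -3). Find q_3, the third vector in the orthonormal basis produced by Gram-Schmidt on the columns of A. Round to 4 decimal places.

q_3 = (0.9206, 0.2166, -0.3249)

a_1 = (0, 3, 2); ‖a_1‖ = 3.6056, so q_1 = (0.0000, 0.8321, 0.5547).
q_1·a_2 = 0.0000·2 + 0.8321·(-4) + 0.5547·3 = -1.6641.
u_2 = a_2 + 1.6641·q_1 = (2.0000, -2.6154, 3.9231).
‖u_2‖ = 5.1216, so q_2 = (0.3905, -0.5107, 0.7660).
q_1·a_3 = 0.0000·3 + 0.8321·2 + 0.5547·(-3) = 0.0000; q_2·a_3 = 0.3905·3 + (-0.5107)·2 + 0.7660·(-3) = -2.1478.
u_3 = a_3 + 0.0000·q_1 + 2.1478·q_2 = (3.8387, 0.9032, -1.3548).
‖u_3‖ = 4.1698, so q_3 = (0.9206, 0.2166, -0.3249).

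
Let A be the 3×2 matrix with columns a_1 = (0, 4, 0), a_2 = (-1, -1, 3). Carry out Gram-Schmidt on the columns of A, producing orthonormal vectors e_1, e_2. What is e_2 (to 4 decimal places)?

a_1 = (0, 4, 0); ‖a_1‖ = 4.0000, so e_1 = (0.0000, 1.0000, 0.0000).
e_1·a_2 = 0.0000·(-1) + 1.0000·(-1) + 0.0000·3 = -1.0000.
u_2 = a_2 + 1.0000·e_1 = (-1.0000, 0.0000, 3.0000).
‖u_2‖ = 3.1623, so e_2 = (-0.3162, 0.0000, 0.9487).

e_2 = (-0.3162, 0.0000, 0.9487)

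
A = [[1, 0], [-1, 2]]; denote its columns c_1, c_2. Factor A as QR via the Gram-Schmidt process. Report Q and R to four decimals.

e_1 = c_1/‖c_1‖ = (1, -1)/1.4142 = (0.7071, -0.7071).
r_{12} = e_1·c_2 = -1.4142.
u_2 = c_2 + 1.4142·e_1 = (1.0000, 1.0000).
‖u_2‖ = 1.4142, so e_2 = (0.7071, 0.7071).

Q = [[0.7071, 0.7071], [-0.7071, 0.7071]], R = [[1.4142, -1.4142], [0.0000, 1.4142]]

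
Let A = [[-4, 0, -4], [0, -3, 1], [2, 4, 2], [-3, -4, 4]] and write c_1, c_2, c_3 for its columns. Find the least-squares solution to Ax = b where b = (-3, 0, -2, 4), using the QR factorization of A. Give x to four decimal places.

c_1 = (-4, 0, 2, -3); ‖c_1‖ = 5.3852, so q_1 = (-0.7428, 0.0000, 0.3714, -0.5571).
q_1·c_2 = (-0.7428)·0 + 0.0000·(-3) + 0.3714·4 + (-0.5571)·(-4) = 3.7139.
u_2 = c_2 − 3.7139·q_1 = (2.7586, -3.0000, 2.6207, -1.9310).
‖u_2‖ = 5.2160, so q_2 = (0.5289, -0.5752, 0.5024, -0.3702).
q_1·c_3 = (-0.7428)·(-4) + 0.0000·1 + 0.3714·2 + (-0.5571)·4 = 1.4856; q_2·c_3 = 0.5289·(-4) + (-0.5752)·1 + 0.5024·2 + (-0.3702)·4 = -3.1666.
u_3 = c_3 − 1.4856·q_1 + 3.1666·q_2 = (-1.2218, -0.8213, 3.0393, 3.6553).
‖u_3‖ = 4.9765, so q_3 = (-0.2455, -0.1650, 0.6107, 0.7345).
Qᵀb = (-0.7428, -4.0723, 2.4531).
Back-substitute: x_3 = 2.4531/4.9765 = 0.4929.
x_2 = (-4.0723 + 3.1666·0.4929)/5.2160 = -0.4815.
x_1 = (-0.7428 − 3.7139·(-0.4815) − 1.4856·0.4929)/5.3852 = 0.0581.

x = (0.0581, -0.4815, 0.4929)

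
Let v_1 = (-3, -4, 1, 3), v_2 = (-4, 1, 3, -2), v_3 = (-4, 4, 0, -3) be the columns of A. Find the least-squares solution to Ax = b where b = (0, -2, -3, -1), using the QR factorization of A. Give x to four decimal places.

e_1 = v_1/‖v_1‖ = (-3, -4, 1, 3)/5.9161 = (-0.5071, -0.6761, 0.1690, 0.5071).
r_{12} = e_1·v_2 = 0.8452.
u_2 = v_2 − 0.8452·e_1 = (-3.5714, 1.5714, 2.8571, -2.4286).
‖u_2‖ = 5.4116, so e_2 = (-0.6600, 0.2904, 0.5280, -0.4488).
r_{13} = e_1·v_3 = -2.1974; r_{23} = e_2·v_3 = 5.1476.
u_3 = v_3 + 2.1974·e_1 − 5.1476·e_2 = (-1.7171, 1.0195, -2.3463, 0.4244).
‖u_3‖ = 3.1102, so e_3 = (-0.5521, 0.3278, -0.7544, 0.1365).
Qᵀb = (0.3381, -1.7159, 1.4712).
Back-substitute: x_3 = 1.4712/3.1102 = 0.4730.
x_2 = (-1.7159 − 5.1476·0.4730)/5.4116 = -0.7670.
x_1 = (0.3381 − 0.8452·(-0.7670) + 2.1974·0.4730)/5.9161 = 0.3424.

x = (0.3424, -0.7670, 0.4730)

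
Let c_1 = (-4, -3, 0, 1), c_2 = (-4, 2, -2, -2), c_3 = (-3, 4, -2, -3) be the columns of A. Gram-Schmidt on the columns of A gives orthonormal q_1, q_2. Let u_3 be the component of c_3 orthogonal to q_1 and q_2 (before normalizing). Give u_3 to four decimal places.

u_3 = (-0.1084, 0.1145, 0.4217, -0.0904)

c_1 = (-4, -3, 0, 1); ‖c_1‖ = 5.0990, so q_1 = (-0.7845, -0.5883, 0.0000, 0.1961).
q_1·c_2 = (-0.7845)·(-4) + (-0.5883)·2 + 0.0000·(-2) + 0.1961·(-2) = 1.5689.
u_2 = c_2 − 1.5689·q_1 = (-2.7692, 2.9231, -2.0000, -2.3077).
‖u_2‖ = 5.0536, so q_2 = (-0.5480, 0.5784, -0.3958, -0.4566).
q_1·c_3 = (-0.7845)·(-3) + (-0.5883)·4 + 0.0000·(-2) + 0.1961·(-3) = -0.5883; q_2·c_3 = (-0.5480)·(-3) + 0.5784·4 + (-0.3958)·(-2) + (-0.4566)·(-3) = 6.1191.
u_3 = c_3 + 0.5883·q_1 − 6.1191·q_2 = (-0.1084, 0.1145, 0.4217, -0.0904).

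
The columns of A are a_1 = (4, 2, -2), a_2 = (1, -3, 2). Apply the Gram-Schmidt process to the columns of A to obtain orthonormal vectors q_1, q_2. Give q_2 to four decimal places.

q_2 = (0.5657, -0.7071, 0.4243)

q_1 = a_1/‖a_1‖ = (4, 2, -2)/4.8990 = (0.8165, 0.4082, -0.4082).
r_{12} = q_1·a_2 = -1.2247.
u_2 = a_2 + 1.2247·q_1 = (2.0000, -2.5000, 1.5000).
‖u_2‖ = 3.5355, so q_2 = (0.5657, -0.7071, 0.4243).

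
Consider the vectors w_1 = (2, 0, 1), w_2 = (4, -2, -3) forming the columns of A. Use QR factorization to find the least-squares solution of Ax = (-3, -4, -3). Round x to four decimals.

w_1 = (2, 0, 1); ‖w_1‖ = 2.2361, so e_1 = (0.8944, 0.0000, 0.4472).
e_1·w_2 = 0.8944·4 + 0.0000·(-2) + 0.4472·(-3) = 2.2361.
u_2 = w_2 − 2.2361·e_1 = (2.0000, -2.0000, -4.0000).
‖u_2‖ = 4.8990, so e_2 = (0.4082, -0.4082, -0.8165).
Qᵀb = (-4.0249, 2.8577).
Back-substitute: x_2 = 2.8577/4.8990 = 0.5833.
x_1 = (-4.0249 − 2.2361·0.5833)/2.2361 = -2.3833.

x = (-2.3833, 0.5833)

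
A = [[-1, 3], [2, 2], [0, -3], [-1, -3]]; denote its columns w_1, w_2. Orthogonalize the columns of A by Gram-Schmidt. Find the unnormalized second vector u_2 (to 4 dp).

q_1 = w_1/‖w_1‖ = (-1, 2, 0, -1)/2.4495 = (-0.4082, 0.8165, 0.0000, -0.4082).
r_{12} = q_1·w_2 = 1.6330.
u_2 = w_2 − 1.6330·q_1 = (3.6667, 0.6667, -3.0000, -2.3333).

u_2 = (3.6667, 0.6667, -3.0000, -2.3333)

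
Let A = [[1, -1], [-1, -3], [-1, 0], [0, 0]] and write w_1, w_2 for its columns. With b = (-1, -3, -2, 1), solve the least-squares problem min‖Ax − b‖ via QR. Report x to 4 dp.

w_1 = (1, -1, -1, 0); ‖w_1‖ = 1.7321, so e_1 = (0.5774, -0.5774, -0.5774, 0.0000).
e_1·w_2 = 0.5774·(-1) + (-0.5774)·(-3) + (-0.5774)·0 + 0.0000·0 = 1.1547.
u_2 = w_2 − 1.1547·e_1 = (-1.6667, -2.3333, 0.6667, 0.0000).
‖u_2‖ = 2.9439, so e_2 = (-0.5661, -0.7926, 0.2265, 0.0000).
Qᵀb = (2.3094, 2.4910).
Back-substitute: x_2 = 2.4910/2.9439 = 0.8462.
x_1 = (2.3094 − 1.1547·0.8462)/1.7321 = 0.7692.

x = (0.7692, 0.8462)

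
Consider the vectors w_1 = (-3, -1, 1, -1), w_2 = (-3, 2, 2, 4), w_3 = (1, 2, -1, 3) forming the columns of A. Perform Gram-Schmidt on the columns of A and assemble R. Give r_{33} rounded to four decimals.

r_{33} = 1.1013

w_1 = (-3, -1, 1, -1); ‖w_1‖ = 3.4641, so q_1 = (-0.8660, -0.2887, 0.2887, -0.2887).
q_1·w_2 = (-0.8660)·(-3) + (-0.2887)·2 + 0.2887·2 + (-0.2887)·4 = 1.4434.
u_2 = w_2 − 1.4434·q_1 = (-1.7500, 2.4167, 1.5833, 4.4167).
‖u_2‖ = 5.5603, so q_2 = (-0.3147, 0.4346, 0.2848, 0.7943).
q_1·w_3 = (-0.8660)·1 + (-0.2887)·2 + 0.2887·(-1) + (-0.2887)·3 = -2.5981; q_2·w_3 = (-0.3147)·1 + 0.4346·2 + 0.2848·(-1) + 0.7943·3 = 2.6527.
u_3 = w_3 + 2.5981·q_1 − 2.6527·q_2 = (-0.4151, 0.0970, -1.0054, 0.1429).
r_{33} = ‖u_3‖ = 1.1013.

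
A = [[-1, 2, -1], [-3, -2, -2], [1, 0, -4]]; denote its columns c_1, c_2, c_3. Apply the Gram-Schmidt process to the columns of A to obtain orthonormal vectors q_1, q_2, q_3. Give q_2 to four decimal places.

q_2 = (0.9239, -0.3553, -0.1421)

q_1 = c_1/‖c_1‖ = (-1, -3, 1)/3.3166 = (-0.3015, -0.9045, 0.3015).
r_{12} = q_1·c_2 = 1.2060.
u_2 = c_2 − 1.2060·q_1 = (2.3636, -0.9091, -0.3636).
‖u_2‖ = 2.5584, so q_2 = (0.9239, -0.3553, -0.1421).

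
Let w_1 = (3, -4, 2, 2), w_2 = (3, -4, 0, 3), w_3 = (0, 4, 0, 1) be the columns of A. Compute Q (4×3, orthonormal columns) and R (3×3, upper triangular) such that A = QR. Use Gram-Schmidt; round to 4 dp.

w_1 = (3, -4, 2, 2); ‖w_1‖ = 5.7446, so q_1 = (0.5222, -0.6963, 0.3482, 0.3482).
q_1·w_2 = 0.5222·3 + (-0.6963)·(-4) + 0.3482·0 + 0.3482·3 = 5.3964.
u_2 = w_2 − 5.3964·q_1 = (0.1818, -0.2424, -1.8788, 1.1212).
‖u_2‖ = 2.2088, so q_2 = (0.0823, -0.1098, -0.8506, 0.5076).
q_1·w_3 = 0.5222·0 + (-0.6963)·4 + 0.3482·0 + 0.3482·1 = -2.4371; q_2·w_3 = 0.0823·0 + (-0.1098)·4 + (-0.8506)·0 + 0.5076·1 = 0.0686.
u_3 = w_3 + 2.4371·q_1 − 0.0686·q_2 = (1.2671, 2.3106, 0.9068, 1.8137).
‖u_3‖ = 3.3250, so q_3 = (0.3811, 0.6949, 0.2727, 0.5455).

Q = [[0.5222, 0.0823, 0.3811], [-0.6963, -0.1098, 0.6949], [0.3482, -0.8506, 0.2727], [0.3482, 0.5076, 0.5455]], R = [[5.7446, 5.3964, -2.4371], [0.0000, 2.2088, 0.0686], [0.0000, 0.0000, 3.3250]]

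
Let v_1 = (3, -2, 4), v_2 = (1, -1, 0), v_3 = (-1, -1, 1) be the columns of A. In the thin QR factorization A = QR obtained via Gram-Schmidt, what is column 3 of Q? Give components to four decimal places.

v_1 = (3, -2, 4); ‖v_1‖ = 5.3852, so q_1 = (0.5571, -0.3714, 0.7428).
q_1·v_2 = 0.5571·1 + (-0.3714)·(-1) + 0.7428·0 = 0.9285.
u_2 = v_2 − 0.9285·q_1 = (0.4828, -0.6552, -0.6897).
‖u_2‖ = 1.0667, so q_2 = (0.4526, -0.6142, -0.6465).
q_1·v_3 = 0.5571·(-1) + (-0.3714)·(-1) + 0.7428·1 = 0.5571; q_2·v_3 = 0.4526·(-1) + (-0.6142)·(-1) + (-0.6465)·1 = -0.4849.
u_3 = v_3 − 0.5571·q_1 + 0.4849·q_2 = (-1.0909, -1.0909, 0.2727).
‖u_3‖ = 1.5667, so q_3 = (-0.6963, -0.6963, 0.1741).

q_3 = (-0.6963, -0.6963, 0.1741)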